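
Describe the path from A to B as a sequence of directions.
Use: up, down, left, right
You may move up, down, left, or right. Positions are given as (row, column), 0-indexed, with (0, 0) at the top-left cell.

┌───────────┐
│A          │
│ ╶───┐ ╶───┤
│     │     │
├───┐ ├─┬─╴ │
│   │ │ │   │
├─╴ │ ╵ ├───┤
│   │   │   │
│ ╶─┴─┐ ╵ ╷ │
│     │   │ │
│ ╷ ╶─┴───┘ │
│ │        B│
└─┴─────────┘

Finding the path and converting it to directions:
Path through cells: (0,0) → (1,0) → (1,1) → (1,2) → (2,2) → (3,2) → (3,3) → (4,3) → (4,4) → (3,4) → (3,5) → (4,5) → (5,5)
Directions: down, right, right, down, down, right, down, right, up, right, down, down

Solution:

┌───────────┐
│A          │
│ ╶───┐ ╶───┤
│↳ → ↓│     │
├───┐ ├─┬─╴ │
│   │↓│ │   │
├─╴ │ ╵ ├───┤
│   │↳ ↓│↱ ↓│
│ ╶─┴─┐ ╵ ╷ │
│     │↳ ↑│↓│
│ ╷ ╶─┴───┘ │
│ │        B│
└─┴─────────┘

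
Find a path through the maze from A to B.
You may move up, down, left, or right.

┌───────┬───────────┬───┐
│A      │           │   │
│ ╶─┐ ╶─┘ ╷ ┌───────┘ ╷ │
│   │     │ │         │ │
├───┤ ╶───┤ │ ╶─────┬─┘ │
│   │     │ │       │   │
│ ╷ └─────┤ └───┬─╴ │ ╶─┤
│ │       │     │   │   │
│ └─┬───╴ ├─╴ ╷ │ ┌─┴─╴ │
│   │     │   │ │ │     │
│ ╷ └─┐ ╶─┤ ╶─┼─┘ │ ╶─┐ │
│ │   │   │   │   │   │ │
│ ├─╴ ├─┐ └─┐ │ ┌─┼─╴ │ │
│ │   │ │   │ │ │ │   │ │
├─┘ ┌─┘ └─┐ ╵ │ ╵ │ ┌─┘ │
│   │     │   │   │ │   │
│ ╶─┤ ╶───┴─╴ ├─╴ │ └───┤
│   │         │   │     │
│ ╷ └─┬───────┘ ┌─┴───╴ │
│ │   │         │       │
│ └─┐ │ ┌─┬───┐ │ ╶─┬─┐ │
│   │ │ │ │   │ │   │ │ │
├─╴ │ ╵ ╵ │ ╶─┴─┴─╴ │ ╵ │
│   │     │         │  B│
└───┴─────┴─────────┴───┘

Finding the shortest path through the maze:
Path length: 92 steps
Directions: right → right → down → right → right → up → right → down → down → down → right → down → left → down → right → down → down → left → up → left → up → left → up → right → up → left → left → left → up → left → down → down → right → down → right → down → left → down → left → down → right → down → right → down → down → right → up → up → right → right → right → right → up → right → up → left → up → up → right → up → up → right → up → left → left → left → up → right → right → right → right → up → right → down → down → left → down → right → down → left → left → down → right → down → left → down → down → right → right → down → down → down

Solution:

┌───────┬───────────┬───┐
│A → ↓  │↱ ↓        │↱ ↓│
│ ╶─┐ ╶─┘ ╷ ┌───────┘ ╷ │
│   │↳ → ↑│↓│↱ → → → ↑│↓│
├───┤ ╶───┤ │ ╶─────┬─┘ │
│↓ ↰│     │↓│↑ ← ← ↰│↓ ↲│
│ ╷ └─────┤ └───┬─╴ │ ╶─┤
│↓│↑ ← ← ↰│↳ ↓  │↱ ↑│↳ ↓│
│ └─┬───╴ ├─╴ ╷ │ ┌─┴─╴ │
│↳ ↓│  ↱ ↑│↓ ↲│ │↑│↓ ← ↲│
│ ╷ └─┐ ╶─┤ ╶─┼─┘ │ ╶─┐ │
│ │↳ ↓│↑ ↰│↳ ↓│↱ ↑│↳ ↓│ │
│ ├─╴ ├─┐ └─┐ │ ┌─┼─╴ │ │
│ │↓ ↲│ │↑ ↰│↓│↑│ │↓ ↲│ │
├─┘ ┌─┘ └─┐ ╵ │ ╵ │ ┌─┘ │
│↓ ↲│     │↑ ↲│↑ ↰│↓│   │
│ ╶─┤ ╶───┴─╴ ├─╴ │ └───┤
│↳ ↓│         │↱ ↑│↳ → ↓│
│ ╷ └─┬───────┘ ┌─┴───╴ │
│ │↳ ↓│↱ → → → ↑│      ↓│
│ └─┐ │ ┌─┬───┐ │ ╶─┬─┐ │
│   │↓│↑│ │   │ │   │ │↓│
├─╴ │ ╵ ╵ │ ╶─┴─┴─╴ │ ╵ │
│   │↳ ↑  │         │  B│
└───┴─────┴─────────┴───┘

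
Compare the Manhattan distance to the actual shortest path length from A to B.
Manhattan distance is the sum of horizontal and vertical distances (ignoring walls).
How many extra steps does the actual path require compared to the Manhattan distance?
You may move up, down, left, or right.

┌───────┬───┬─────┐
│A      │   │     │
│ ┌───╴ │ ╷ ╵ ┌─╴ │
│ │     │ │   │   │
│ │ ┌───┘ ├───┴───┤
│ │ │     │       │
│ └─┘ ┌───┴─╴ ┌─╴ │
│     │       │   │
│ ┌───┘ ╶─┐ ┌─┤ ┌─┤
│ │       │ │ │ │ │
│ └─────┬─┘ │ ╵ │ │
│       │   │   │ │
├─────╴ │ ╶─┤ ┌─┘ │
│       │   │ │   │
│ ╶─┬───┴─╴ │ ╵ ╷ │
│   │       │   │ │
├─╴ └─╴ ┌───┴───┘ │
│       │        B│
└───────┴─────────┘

Manhattan distance: |8 - 0| + |8 - 0| = 16
Actual path length: 42
Extra steps: 42 - 16 = 26

Solution:

┌───────┬───┬─────┐
│A      │   │     │
│ ┌───╴ │ ╷ ╵ ┌─╴ │
│↓│     │ │   │   │
│ │ ┌───┘ ├───┴───┤
│↓│ │     │  ↱ → ↓│
│ └─┘ ┌───┴─╴ ┌─╴ │
│↓    │    ↱ ↑│↓ ↲│
│ ┌───┘ ╶─┐ ┌─┤ ┌─┤
│↓│       │↑│ │↓│ │
│ └─────┬─┘ │ ╵ │ │
│↳ → → ↓│↱ ↑│↓ ↲│ │
├─────╴ │ ╶─┤ ┌─┘ │
│↓ ← ← ↲│↑ ↰│↓│↱ ↓│
│ ╶─┬───┴─╴ │ ╵ ╷ │
│↳ ↓│  ↱ → ↑│↳ ↑│↓│
├─╴ └─╴ ┌───┴───┘ │
│  ↳ → ↑│        B│
└───────┴─────────┘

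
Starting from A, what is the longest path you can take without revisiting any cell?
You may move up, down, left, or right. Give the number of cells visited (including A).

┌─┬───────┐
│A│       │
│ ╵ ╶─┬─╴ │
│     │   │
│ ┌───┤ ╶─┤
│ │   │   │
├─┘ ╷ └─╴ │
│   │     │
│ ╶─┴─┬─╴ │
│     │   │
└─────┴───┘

Finding longest simple path using DFS:
Start: (0, 0)
Longest path visits 21 cells
Path: A → down → right → up → right → right → right → down → left → down → right → down → left → left → up → left → down → left → down → right → right

Solution:

┌─┬───────┐
│A│↱ → → ↓│
│ ╵ ╶─┬─╴ │
│↳ ↑  │↓ ↲│
│ ┌───┤ ╶─┤
│ │↓ ↰│↳ ↓│
├─┘ ╷ └─╴ │
│↓ ↲│↑ ← ↲│
│ ╶─┴─┬─╴ │
│↳ → B│   │
└─────┴───┘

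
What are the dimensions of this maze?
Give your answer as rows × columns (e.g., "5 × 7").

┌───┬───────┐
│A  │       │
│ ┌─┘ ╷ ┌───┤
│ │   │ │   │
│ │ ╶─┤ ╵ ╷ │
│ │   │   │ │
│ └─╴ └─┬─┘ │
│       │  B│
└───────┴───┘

Counting the maze dimensions:
Rows (vertical): 4
Columns (horizontal): 6
Dimensions: 4 × 6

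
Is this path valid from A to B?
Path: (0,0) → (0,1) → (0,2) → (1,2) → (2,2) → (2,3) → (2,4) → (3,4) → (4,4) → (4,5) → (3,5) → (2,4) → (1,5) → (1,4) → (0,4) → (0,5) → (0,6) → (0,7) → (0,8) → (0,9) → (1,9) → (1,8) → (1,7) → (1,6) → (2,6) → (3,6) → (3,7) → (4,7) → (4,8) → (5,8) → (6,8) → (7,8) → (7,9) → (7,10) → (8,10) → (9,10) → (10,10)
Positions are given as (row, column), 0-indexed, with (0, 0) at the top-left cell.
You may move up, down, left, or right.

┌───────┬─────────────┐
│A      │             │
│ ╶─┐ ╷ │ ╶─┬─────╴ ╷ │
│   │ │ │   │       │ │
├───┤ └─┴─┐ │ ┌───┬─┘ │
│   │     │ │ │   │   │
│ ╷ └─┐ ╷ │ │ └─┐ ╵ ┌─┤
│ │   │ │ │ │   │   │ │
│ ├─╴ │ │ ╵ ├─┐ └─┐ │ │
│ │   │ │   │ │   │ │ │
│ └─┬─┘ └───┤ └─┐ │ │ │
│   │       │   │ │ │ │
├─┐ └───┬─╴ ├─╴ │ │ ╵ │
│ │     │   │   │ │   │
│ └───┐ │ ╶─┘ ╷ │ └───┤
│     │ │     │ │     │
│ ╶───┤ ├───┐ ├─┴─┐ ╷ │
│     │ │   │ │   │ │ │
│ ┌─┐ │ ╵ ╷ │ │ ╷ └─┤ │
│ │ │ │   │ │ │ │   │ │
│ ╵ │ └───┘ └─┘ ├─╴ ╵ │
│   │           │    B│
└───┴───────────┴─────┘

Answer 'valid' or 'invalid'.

Checking path validity:
Result: Invalid move at step 11: cannot move from (3, 5) to (2, 4).

invalid

Correct solution:

┌───────┬─────────────┐
│A → ↓  │↱ → → → → ↓  │
│ ╶─┐ ╷ │ ╶─┬─────╴ ╷ │
│   │↓│ │↑ ↰│↓ ← ← ↲│ │
├───┤ └─┴─┐ │ ┌───┬─┘ │
│   │↳ → ↓│↑│↓│   │   │
│ ╷ └─┐ ╷ │ │ └─┐ ╵ ┌─┤
│ │   │ │↓│↑│↳ ↓│   │ │
│ ├─╴ │ │ ╵ ├─┐ └─┐ │ │
│ │   │ │↳ ↑│ │↳ ↓│ │ │
│ └─┬─┘ └───┤ └─┐ │ │ │
│   │       │   │↓│ │ │
├─┐ └───┬─╴ ├─╴ │ │ ╵ │
│ │     │   │   │↓│   │
│ └───┐ │ ╶─┘ ╷ │ └───┤
│     │ │     │ │↳ → ↓│
│ ╶───┤ ├───┐ ├─┴─┐ ╷ │
│     │ │   │ │   │ │↓│
│ ┌─┐ │ ╵ ╷ │ │ ╷ └─┤ │
│ │ │ │   │ │ │ │   │↓│
│ ╵ │ └───┘ └─┘ ├─╴ ╵ │
│   │           │    B│
└───┴───────────┴─────┘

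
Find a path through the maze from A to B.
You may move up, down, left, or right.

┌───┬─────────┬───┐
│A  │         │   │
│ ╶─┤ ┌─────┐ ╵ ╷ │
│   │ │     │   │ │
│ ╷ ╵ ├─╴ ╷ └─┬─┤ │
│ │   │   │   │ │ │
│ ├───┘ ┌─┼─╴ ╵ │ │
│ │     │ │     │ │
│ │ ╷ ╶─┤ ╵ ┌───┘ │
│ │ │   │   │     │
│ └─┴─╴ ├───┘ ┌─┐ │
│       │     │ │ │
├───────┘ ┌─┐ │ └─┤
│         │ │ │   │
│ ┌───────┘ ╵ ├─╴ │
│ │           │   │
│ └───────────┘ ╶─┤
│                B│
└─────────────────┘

Finding the shortest path through the maze:
Path length: 38 steps
Directions: down → right → down → right → up → up → right → right → right → right → down → right → up → right → down → down → down → down → left → left → down → left → left → down → left → left → left → left → down → down → right → right → right → right → right → right → right → right

Solution:

┌───┬─────────┬───┐
│A  │↱ → → → ↓│↱ ↓│
│ ╶─┤ ┌─────┐ ╵ ╷ │
│↳ ↓│↑│     │↳ ↑│↓│
│ ╷ ╵ ├─╴ ╷ └─┬─┤ │
│ │↳ ↑│   │   │ │↓│
│ ├───┘ ┌─┼─╴ ╵ │ │
│ │     │ │     │↓│
│ │ ╷ ╶─┤ ╵ ┌───┘ │
│ │ │   │   │↓ ← ↲│
│ └─┴─╴ ├───┘ ┌─┐ │
│       │↓ ← ↲│ │ │
├───────┘ ┌─┐ │ └─┤
│↓ ← ← ← ↲│ │ │   │
│ ┌───────┘ ╵ ├─╴ │
│↓│           │   │
│ └───────────┘ ╶─┤
│↳ → → → → → → → B│
└─────────────────┘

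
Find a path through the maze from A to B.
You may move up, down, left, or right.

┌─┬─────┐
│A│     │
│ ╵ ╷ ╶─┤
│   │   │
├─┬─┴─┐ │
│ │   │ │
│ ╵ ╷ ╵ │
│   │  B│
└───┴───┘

Finding the shortest path through the maze:
Path length: 8 steps
Directions: down → right → up → right → down → right → down → down

Solution:

┌─┬─────┐
│A│↱ ↓  │
│ ╵ ╷ ╶─┤
│↳ ↑│↳ ↓│
├─┬─┴─┐ │
│ │   │↓│
│ ╵ ╷ ╵ │
│   │  B│
└───┴───┘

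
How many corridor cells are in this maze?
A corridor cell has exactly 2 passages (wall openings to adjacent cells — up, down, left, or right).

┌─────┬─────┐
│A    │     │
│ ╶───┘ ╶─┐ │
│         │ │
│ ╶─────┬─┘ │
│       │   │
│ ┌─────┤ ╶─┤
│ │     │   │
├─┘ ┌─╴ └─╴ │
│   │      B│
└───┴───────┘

Counting cells with exactly 2 passages:
Total corridor cells: 20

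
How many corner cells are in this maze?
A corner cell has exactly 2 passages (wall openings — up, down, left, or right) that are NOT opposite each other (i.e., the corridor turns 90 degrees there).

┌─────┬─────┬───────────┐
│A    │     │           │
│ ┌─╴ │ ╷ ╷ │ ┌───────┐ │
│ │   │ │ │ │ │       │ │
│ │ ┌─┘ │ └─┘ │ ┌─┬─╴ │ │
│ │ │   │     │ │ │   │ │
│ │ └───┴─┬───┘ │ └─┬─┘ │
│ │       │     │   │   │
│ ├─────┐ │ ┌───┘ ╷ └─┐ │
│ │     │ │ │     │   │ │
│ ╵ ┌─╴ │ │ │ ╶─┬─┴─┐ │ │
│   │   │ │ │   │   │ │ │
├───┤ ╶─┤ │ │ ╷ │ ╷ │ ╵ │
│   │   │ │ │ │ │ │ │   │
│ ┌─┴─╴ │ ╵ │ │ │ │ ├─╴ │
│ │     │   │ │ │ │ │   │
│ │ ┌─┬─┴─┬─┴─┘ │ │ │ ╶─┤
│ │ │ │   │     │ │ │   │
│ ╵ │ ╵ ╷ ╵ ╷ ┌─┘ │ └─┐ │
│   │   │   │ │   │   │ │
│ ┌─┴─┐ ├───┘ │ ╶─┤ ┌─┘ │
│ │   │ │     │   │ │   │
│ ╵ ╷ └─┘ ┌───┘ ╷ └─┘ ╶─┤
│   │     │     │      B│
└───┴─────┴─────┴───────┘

Counting corner cells (2 non-opposite passages):
Total corners: 67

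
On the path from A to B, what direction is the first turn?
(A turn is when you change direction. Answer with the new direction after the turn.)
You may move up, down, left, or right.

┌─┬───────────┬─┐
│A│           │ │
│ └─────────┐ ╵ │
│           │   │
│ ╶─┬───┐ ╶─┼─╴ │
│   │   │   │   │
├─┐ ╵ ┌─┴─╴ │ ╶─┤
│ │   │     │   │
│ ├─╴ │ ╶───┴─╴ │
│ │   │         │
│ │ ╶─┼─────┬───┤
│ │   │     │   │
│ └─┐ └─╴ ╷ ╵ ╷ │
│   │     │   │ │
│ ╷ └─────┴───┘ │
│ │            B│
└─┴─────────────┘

Directions: down, down, right, down, right, down, left, down, right, down, right, right, up, right, down, right, up, right, down, down
First turn direction: right

Solution:

┌─┬───────────┬─┐
│A│           │ │
│ └─────────┐ ╵ │
│↓          │   │
│ ╶─┬───┐ ╶─┼─╴ │
│↳ ↓│   │   │   │
├─┐ ╵ ┌─┴─╴ │ ╶─┤
│ │↳ ↓│     │   │
│ ├─╴ │ ╶───┴─╴ │
│ │↓ ↲│         │
│ │ ╶─┼─────┬───┤
│ │↳ ↓│  ↱ ↓│↱ ↓│
│ └─┐ └─╴ ╷ ╵ ╷ │
│   │↳ → ↑│↳ ↑│↓│
│ ╷ └─────┴───┘ │
│ │            B│
└─┴─────────────┘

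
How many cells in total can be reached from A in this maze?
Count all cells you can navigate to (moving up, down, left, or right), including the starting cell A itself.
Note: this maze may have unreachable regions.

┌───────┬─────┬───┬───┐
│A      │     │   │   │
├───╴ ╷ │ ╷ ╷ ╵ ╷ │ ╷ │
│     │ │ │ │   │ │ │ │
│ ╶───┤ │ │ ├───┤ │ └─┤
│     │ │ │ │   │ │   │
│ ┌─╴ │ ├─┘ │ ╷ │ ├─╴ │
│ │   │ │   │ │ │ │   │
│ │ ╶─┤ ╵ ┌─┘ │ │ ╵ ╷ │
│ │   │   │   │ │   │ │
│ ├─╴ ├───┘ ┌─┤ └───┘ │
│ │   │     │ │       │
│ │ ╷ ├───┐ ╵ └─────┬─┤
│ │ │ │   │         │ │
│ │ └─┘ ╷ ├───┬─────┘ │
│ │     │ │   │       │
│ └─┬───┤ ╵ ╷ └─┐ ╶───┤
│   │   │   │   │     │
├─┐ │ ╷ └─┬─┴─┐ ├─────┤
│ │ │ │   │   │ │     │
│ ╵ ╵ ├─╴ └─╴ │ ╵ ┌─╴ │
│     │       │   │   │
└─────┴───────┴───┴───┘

Using BFS/flood-fill to find all reachable cells from A:
Maze size: 11 × 11 = 121 total cells
8 cell(s) are walled off and cannot be reached from A.
Reachable cells: 113

Reachable region (· marks reachable cells):

┌───────┬─────┬───┬───┐
│A · · ·│· · ·│· ·│· ·│
├───╴ ╷ │ ╷ ╷ ╵ ╷ │ ╷ │
│· · ·│·│·│·│· ·│·│·│·│
│ ╶───┤ │ │ ├───┤ │ └─┤
│· · ·│·│·│·│· ·│·│· ·│
│ ┌─╴ │ ├─┘ │ ╷ │ ├─╴ │
│·│· ·│·│· ·│·│·│·│· ·│
│ │ ╶─┤ ╵ ┌─┘ │ │ ╵ ╷ │
│·│· ·│· ·│· ·│·│· ·│·│
│ ├─╴ ├───┘ ┌─┤ └───┘ │
│·│· ·│· · ·│·│· · · ·│
│ │ ╷ ├───┐ ╵ └─────┬─┤
│·│·│·│· ·│· · · · ·│ │
│ │ └─┘ ╷ ├───┬─────┘ │
│·│· · ·│·│· ·│       │
│ └─┬───┤ ╵ ╷ └─┐ ╶───┤
│· ·│· ·│· ·│· ·│     │
├─┐ │ ╷ └─┬─┴─┐ ├─────┤
│·│·│·│· ·│· ·│·│· · ·│
│ ╵ ╵ ├─╴ └─╴ │ ╵ ┌─╴ │
│· · ·│· · · ·│· ·│· ·│
└─────┴───────┴───┴───┘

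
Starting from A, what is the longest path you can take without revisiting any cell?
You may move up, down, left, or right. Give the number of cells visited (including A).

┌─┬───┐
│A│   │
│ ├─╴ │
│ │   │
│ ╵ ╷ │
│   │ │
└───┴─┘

Finding longest simple path using DFS:
Start: (0, 0)
Longest path visits 8 cells
Path: A → down → down → right → up → right → up → left

Solution:

┌─┬───┐
│A│B ↰│
│ ├─╴ │
│↓│↱ ↑│
│ ╵ ╷ │
│↳ ↑│ │
└───┴─┘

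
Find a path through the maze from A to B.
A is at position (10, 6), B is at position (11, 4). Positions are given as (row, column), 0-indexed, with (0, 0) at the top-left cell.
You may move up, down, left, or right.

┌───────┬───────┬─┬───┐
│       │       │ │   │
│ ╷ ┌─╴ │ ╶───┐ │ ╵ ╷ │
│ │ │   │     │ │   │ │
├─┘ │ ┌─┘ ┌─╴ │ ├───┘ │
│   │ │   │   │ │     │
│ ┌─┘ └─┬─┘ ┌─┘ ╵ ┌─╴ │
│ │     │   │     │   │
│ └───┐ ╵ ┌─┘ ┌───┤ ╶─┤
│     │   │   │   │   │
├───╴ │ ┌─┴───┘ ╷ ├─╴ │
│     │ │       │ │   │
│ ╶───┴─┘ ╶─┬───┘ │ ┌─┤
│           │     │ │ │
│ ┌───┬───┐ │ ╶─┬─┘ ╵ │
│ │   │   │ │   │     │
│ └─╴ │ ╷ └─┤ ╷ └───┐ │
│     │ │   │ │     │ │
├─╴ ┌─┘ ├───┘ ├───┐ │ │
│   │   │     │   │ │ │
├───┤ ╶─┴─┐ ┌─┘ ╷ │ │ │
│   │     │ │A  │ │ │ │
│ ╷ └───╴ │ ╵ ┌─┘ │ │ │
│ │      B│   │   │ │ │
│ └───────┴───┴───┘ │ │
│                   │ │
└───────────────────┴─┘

Finding the shortest path from (10, 6) to (11, 4):
Path length: 31 steps
Directions: down → left → up → up → right → up → up → right → down → right → right → down → down → down → down → left → left → left → left → left → left → left → left → left → up → up → right → down → right → right → right

Solution:

┌───────┬───────┬─┬───┐
│       │       │ │   │
│ ╷ ┌─╴ │ ╶───┐ │ ╵ ╷ │
│ │ │   │     │ │   │ │
├─┘ │ ┌─┘ ┌─╴ │ ├───┘ │
│   │ │   │   │ │     │
│ ┌─┘ └─┬─┘ ┌─┘ ╵ ┌─╴ │
│ │     │   │     │   │
│ └───┐ ╵ ┌─┘ ┌───┤ ╶─┤
│     │   │   │   │   │
├───╴ │ ┌─┴───┘ ╷ ├─╴ │
│     │ │       │ │   │
│ ╶───┴─┘ ╶─┬───┘ │ ┌─┤
│           │     │ │ │
│ ┌───┬───┐ │ ╶─┬─┘ ╵ │
│ │   │   │ │↱ ↓│     │
│ └─╴ │ ╷ └─┤ ╷ └───┐ │
│     │ │   │↑│↳ → ↓│ │
├─╴ ┌─┘ ├───┘ ├───┐ │ │
│   │   │  ↱ ↑│   │↓│ │
├───┤ ╶─┴─┐ ┌─┘ ╷ │ │ │
│↱ ↓│     │↑│A  │ │↓│ │
│ ╷ └───╴ │ ╵ ┌─┘ │ │ │
│↑│↳ → → B│↑ ↲│   │↓│ │
│ └───────┴───┴───┘ │ │
│↑ ← ← ← ← ← ← ← ← ↲│ │
└───────────────────┴─┘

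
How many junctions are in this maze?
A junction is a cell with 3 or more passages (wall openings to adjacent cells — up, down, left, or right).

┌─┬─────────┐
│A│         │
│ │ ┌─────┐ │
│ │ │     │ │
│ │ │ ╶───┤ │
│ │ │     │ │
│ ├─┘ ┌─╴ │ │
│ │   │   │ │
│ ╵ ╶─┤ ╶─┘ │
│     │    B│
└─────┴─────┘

Checking each cell for number of passages:

Junctions found (3+ passages):
  (2, 2): 3 passages
  (4, 1): 3 passages
Total junctions: 2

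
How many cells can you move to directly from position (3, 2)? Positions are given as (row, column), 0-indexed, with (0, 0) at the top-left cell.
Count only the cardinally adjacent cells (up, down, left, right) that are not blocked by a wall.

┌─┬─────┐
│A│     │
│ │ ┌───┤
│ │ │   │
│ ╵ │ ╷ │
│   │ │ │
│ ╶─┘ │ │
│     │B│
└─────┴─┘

Checking passable neighbors of (3, 2):
Neighbors: (2, 2), (3, 1)
Count: 2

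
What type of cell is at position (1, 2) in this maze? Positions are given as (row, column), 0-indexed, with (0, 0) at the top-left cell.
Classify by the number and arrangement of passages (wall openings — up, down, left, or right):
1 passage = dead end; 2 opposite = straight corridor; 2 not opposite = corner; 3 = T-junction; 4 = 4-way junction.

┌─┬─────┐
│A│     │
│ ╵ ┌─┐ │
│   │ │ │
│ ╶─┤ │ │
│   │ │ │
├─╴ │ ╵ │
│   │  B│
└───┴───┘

Checking cell at (1, 2):
Number of passages: 1
Cell type: dead end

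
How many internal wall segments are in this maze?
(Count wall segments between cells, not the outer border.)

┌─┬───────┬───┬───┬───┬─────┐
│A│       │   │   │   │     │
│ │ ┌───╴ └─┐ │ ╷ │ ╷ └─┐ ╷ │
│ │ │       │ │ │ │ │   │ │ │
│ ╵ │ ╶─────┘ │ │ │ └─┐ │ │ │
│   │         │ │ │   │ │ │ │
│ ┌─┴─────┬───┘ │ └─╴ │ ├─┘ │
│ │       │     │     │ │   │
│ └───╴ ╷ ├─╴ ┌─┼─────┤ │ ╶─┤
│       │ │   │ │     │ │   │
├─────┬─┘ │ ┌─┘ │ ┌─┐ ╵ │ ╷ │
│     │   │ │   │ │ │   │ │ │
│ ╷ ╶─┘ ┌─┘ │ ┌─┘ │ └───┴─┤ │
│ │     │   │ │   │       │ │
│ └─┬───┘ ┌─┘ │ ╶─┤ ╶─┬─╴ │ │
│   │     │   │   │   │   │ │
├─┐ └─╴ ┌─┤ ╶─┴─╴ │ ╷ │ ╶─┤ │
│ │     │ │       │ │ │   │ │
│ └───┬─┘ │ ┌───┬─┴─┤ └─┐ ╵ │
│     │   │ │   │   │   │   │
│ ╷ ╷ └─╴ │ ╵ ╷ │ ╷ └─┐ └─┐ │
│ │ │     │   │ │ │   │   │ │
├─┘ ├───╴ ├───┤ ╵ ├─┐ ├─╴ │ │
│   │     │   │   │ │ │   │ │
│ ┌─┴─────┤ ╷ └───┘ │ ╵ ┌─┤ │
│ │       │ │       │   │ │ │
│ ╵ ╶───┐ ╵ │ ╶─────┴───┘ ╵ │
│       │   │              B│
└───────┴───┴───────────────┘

Counting internal wall segments:
Total internal walls: 169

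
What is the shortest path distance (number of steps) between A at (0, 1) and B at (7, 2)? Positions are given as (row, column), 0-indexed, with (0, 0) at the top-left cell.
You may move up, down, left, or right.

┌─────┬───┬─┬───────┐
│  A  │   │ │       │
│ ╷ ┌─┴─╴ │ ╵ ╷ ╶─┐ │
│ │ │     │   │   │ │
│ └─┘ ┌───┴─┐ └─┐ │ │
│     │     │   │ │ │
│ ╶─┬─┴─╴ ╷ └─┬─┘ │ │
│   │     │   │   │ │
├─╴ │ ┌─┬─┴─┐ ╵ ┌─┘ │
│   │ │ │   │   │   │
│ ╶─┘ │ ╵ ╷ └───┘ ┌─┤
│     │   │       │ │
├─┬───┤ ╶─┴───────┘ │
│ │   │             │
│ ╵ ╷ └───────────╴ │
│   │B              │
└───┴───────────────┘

Finding path from (0, 1) to (7, 2):
Path: (0,1) → (0,0) → (1,0) → (2,0) → (3,0) → (3,1) → (4,1) → (4,0) → (5,0) → (5,1) → (5,2) → (4,2) → (3,2) → (3,3) → (3,4) → (2,4) → (2,5) → (3,5) → (3,6) → (4,6) → (4,7) → (3,7) → (3,8) → (2,8) → (1,8) → (1,7) → (0,7) → (0,8) → (0,9) → (1,9) → (2,9) → (3,9) → (4,9) → (4,8) → (5,8) → (5,7) → (5,6) → (5,5) → (4,5) → (4,4) → (5,4) → (5,3) → (6,3) → (6,4) → (6,5) → (6,6) → (6,7) → (6,8) → (6,9) → (7,9) → (7,8) → (7,7) → (7,6) → (7,5) → (7,4) → (7,3) → (7,2)
Distance: 56 steps

Solution:

┌─────┬───┬─┬───────┐
│↓ A  │   │ │  ↱ → ↓│
│ ╷ ┌─┴─╴ │ ╵ ╷ ╶─┐ │
│↓│ │     │   │↑ ↰│↓│
│ └─┘ ┌───┴─┐ └─┐ │ │
│↓    │  ↱ ↓│   │↑│↓│
│ ╶─┬─┴─╴ ╷ └─┬─┘ │ │
│↳ ↓│↱ → ↑│↳ ↓│↱ ↑│↓│
├─╴ │ ┌─┬─┴─┐ ╵ ┌─┘ │
│↓ ↲│↑│ │↓ ↰│↳ ↑│↓ ↲│
│ ╶─┘ │ ╵ ╷ └───┘ ┌─┤
│↳ → ↑│↓ ↲│↑ ← ← ↲│ │
├─┬───┤ ╶─┴───────┘ │
│ │   │↳ → → → → → ↓│
│ ╵ ╷ └───────────╴ │
│   │B ← ← ← ← ← ← ↲│
└───┴───────────────┘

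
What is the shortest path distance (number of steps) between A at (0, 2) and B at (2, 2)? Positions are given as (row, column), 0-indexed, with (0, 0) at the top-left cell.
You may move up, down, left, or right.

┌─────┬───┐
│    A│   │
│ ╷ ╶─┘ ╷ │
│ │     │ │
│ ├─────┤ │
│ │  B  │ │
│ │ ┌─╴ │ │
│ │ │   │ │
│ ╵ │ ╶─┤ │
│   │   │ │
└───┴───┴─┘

Finding path from (0, 2) to (2, 2):
Path: (0,2) → (0,1) → (0,0) → (1,0) → (2,0) → (3,0) → (4,0) → (4,1) → (3,1) → (2,1) → (2,2)
Distance: 10 steps

Solution:

┌─────┬───┐
│↓ ← A│   │
│ ╷ ╶─┘ ╷ │
│↓│     │ │
│ ├─────┤ │
│↓│↱ B  │ │
│ │ ┌─╴ │ │
│↓│↑│   │ │
│ ╵ │ ╶─┤ │
│↳ ↑│   │ │
└───┴───┴─┘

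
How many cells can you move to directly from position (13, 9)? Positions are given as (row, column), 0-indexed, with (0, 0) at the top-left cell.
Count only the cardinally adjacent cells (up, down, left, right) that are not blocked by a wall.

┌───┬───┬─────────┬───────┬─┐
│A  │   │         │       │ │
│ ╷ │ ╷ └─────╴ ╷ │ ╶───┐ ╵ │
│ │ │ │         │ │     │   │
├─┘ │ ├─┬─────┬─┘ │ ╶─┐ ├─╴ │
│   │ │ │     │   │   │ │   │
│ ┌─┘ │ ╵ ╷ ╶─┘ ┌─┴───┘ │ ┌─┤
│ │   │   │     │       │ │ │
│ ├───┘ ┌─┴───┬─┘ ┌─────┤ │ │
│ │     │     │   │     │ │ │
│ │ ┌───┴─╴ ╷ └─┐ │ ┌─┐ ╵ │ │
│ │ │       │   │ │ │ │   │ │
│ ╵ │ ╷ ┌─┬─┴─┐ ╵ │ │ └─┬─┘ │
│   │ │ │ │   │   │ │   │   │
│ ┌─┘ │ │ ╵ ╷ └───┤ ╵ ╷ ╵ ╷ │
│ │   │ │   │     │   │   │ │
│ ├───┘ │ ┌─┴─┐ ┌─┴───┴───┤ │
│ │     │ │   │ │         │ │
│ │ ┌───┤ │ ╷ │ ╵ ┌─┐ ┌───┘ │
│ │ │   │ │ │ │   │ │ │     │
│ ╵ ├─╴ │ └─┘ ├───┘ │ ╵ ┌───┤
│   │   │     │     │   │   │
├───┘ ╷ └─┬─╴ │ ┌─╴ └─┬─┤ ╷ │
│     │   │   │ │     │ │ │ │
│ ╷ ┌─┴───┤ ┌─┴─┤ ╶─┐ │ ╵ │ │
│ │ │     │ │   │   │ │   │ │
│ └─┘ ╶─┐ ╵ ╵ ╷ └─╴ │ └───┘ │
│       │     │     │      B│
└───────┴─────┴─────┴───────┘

Checking passable neighbors of (13, 9):
Neighbors: (12, 9), (13, 8)
Count: 2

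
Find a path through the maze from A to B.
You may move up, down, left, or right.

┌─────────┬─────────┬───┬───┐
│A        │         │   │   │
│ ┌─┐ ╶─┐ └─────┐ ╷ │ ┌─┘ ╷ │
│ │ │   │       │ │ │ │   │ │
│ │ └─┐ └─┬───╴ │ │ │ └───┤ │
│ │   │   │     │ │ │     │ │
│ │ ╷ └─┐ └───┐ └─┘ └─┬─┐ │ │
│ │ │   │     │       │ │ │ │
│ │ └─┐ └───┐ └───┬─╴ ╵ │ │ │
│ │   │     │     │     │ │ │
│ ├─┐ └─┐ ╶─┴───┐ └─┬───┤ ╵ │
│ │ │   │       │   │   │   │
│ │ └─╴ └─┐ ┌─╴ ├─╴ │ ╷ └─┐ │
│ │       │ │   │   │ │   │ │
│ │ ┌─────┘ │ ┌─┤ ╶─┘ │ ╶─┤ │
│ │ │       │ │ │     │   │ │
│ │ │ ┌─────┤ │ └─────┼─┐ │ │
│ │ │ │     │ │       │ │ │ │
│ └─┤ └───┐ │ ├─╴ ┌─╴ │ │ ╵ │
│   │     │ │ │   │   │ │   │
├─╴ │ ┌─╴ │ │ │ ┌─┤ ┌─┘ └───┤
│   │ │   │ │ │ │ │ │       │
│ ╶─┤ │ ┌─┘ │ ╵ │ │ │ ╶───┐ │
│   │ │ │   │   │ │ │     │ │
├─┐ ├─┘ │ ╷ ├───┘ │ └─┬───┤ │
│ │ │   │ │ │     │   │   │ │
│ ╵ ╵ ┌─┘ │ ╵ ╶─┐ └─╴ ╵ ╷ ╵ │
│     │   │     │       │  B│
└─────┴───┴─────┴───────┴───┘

Finding the shortest path through the maze:
Path length: 60 steps
Directions: down → down → down → down → down → down → down → down → down → right → down → left → down → right → down → down → right → up → right → up → up → right → up → left → left → up → up → right → right → right → up → up → right → right → down → left → down → down → down → down → down → right → up → up → right → up → right → right → down → left → down → down → down → right → down → right → up → right → down → right

Solution:

┌─────────┬─────────┬───┬───┐
│A        │         │   │   │
│ ┌─┐ ╶─┐ └─────┐ ╷ │ ┌─┘ ╷ │
│↓│ │   │       │ │ │ │   │ │
│ │ └─┐ └─┬───╴ │ │ │ └───┤ │
│↓│   │   │     │ │ │     │ │
│ │ ╷ └─┐ └───┐ └─┘ └─┬─┐ │ │
│↓│ │   │     │       │ │ │ │
│ │ └─┐ └───┐ └───┬─╴ ╵ │ │ │
│↓│   │     │     │     │ │ │
│ ├─┐ └─┐ ╶─┴───┐ └─┬───┤ ╵ │
│↓│ │   │  ↱ → ↓│   │   │   │
│ │ └─╴ └─┐ ┌─╴ ├─╴ │ ╷ └─┐ │
│↓│       │↑│↓ ↲│   │ │   │ │
│ │ ┌─────┘ │ ┌─┤ ╶─┘ │ ╶─┤ │
│↓│ │↱ → → ↑│↓│ │     │   │ │
│ │ │ ┌─────┤ │ └─────┼─┐ │ │
│↓│ │↑│     │↓│  ↱ → ↓│ │ │ │
│ └─┤ └───┐ │ ├─╴ ┌─╴ │ │ ╵ │
│↳ ↓│↑ ← ↰│ │↓│↱ ↑│↓ ↲│ │   │
├─╴ │ ┌─╴ │ │ │ ┌─┤ ┌─┘ └───┤
│↓ ↲│ │↱ ↑│ │↓│↑│ │↓│       │
│ ╶─┤ │ ┌─┘ │ ╵ │ │ │ ╶───┐ │
│↳ ↓│ │↑│   │↳ ↑│ │↓│     │ │
├─┐ ├─┘ │ ╷ ├───┘ │ └─┬───┤ │
│ │↓│↱ ↑│ │ │     │↳ ↓│↱ ↓│ │
│ ╵ ╵ ┌─┘ │ ╵ ╶─┐ └─╴ ╵ ╷ ╵ │
│  ↳ ↑│   │     │    ↳ ↑│↳ B│
└─────┴───┴─────┴───────┴───┘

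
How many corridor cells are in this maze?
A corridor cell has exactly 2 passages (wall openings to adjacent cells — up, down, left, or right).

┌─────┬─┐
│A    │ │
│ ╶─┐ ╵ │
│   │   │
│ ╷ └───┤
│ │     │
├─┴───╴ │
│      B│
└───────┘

Counting cells with exactly 2 passages:
Total corridor cells: 12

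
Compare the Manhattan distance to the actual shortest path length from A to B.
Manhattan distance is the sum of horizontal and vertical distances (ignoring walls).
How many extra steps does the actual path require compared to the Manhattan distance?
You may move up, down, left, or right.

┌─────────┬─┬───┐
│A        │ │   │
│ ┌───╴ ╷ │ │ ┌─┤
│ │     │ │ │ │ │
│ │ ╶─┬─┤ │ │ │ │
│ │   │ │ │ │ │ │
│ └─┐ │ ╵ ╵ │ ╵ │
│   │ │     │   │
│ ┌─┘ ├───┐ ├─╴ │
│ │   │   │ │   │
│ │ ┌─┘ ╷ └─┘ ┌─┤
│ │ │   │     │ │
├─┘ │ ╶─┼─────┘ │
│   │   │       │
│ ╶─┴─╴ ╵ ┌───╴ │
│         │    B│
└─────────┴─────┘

Manhattan distance: |7 - 0| + |7 - 0| = 14
Actual path length: 24
Extra steps: 24 - 14 = 10

Solution:

┌─────────┬─┬───┐
│A → → ↓  │ │   │
│ ┌───╴ ╷ │ │ ┌─┤
│ │↓ ← ↲│ │ │ │ │
│ │ ╶─┬─┤ │ │ │ │
│ │↳ ↓│ │ │ │ │ │
│ └─┐ │ ╵ ╵ │ ╵ │
│   │↓│     │   │
│ ┌─┘ ├───┐ ├─╴ │
│ │↓ ↲│   │ │   │
│ │ ┌─┘ ╷ └─┘ ┌─┤
│ │↓│   │     │ │
├─┘ │ ╶─┼─────┘ │
│↓ ↲│   │↱ → → ↓│
│ ╶─┴─╴ ╵ ┌───╴ │
│↳ → → → ↑│    B│
└─────────┴─────┘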